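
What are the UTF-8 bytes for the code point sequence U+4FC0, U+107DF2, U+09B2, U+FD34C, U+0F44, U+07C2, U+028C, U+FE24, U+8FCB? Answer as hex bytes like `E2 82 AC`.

U+4FC0: 3-byte form → E4 BF 80.
U+107DF2: 4-byte form → F4 87 B7 B2.
U+09B2: 3-byte form → E0 A6 B2.
U+FD34C: 4-byte form → F3 BD 8D 8C.
U+0F44: 3-byte form → E0 BD 84.
U+07C2: 2-byte form → DF 82.
U+028C: 2-byte form → CA 8C.
U+FE24: 3-byte form → EF B8 A4.
U+8FCB: 3-byte form → E8 BF 8B.
Concatenated (27 bytes): E4 BF 80 F4 87 B7 B2 E0 A6 B2 F3 BD 8D 8C E0 BD 84 DF 82 CA 8C EF B8 A4 E8 BF 8B.

E4 BF 80 F4 87 B7 B2 E0 A6 B2 F3 BD 8D 8C E0 BD 84 DF 82 CA 8C EF B8 A4 E8 BF 8B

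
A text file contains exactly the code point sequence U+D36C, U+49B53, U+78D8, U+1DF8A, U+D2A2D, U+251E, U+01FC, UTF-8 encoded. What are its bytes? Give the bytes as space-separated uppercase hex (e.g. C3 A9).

U+D36C: 3-byte form → ED 8D AC.
U+49B53: 4-byte form → F1 89 AD 93.
U+78D8: 3-byte form → E7 A3 98.
U+1DF8A: 4-byte form → F0 9D BE 8A.
U+D2A2D: 4-byte form → F3 92 A8 AD.
U+251E: 3-byte form → E2 94 9E.
U+01FC: 2-byte form → C7 BC.
Concatenated (23 bytes): ED 8D AC F1 89 AD 93 E7 A3 98 F0 9D BE 8A F3 92 A8 AD E2 94 9E C7 BC.

ED 8D AC F1 89 AD 93 E7 A3 98 F0 9D BE 8A F3 92 A8 AD E2 94 9E C7 BC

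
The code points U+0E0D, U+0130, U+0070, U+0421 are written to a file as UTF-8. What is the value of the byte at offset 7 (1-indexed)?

0xD0

1-indexed offset 7 is 0-indexed offset 6.
U+0E0D → 3-byte form E0 B8 8D at offsets 0–2.
U+0130 → 2-byte form C4 B0 at offsets 3–4.
U+0070 → 1-byte form 70 at offsets 5–5.
U+0421 → 2-byte form D0 A1 at offsets 6–7.
Offset 6 falls in char 4's range; it's byte 1 of D0 A1 = 0xD0.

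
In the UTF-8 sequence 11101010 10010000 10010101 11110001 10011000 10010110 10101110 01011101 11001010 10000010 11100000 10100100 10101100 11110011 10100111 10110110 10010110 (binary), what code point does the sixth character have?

Offset 0: leading byte 0xEA = 11101010 → 3-byte char #1 = EA 90 95.
Offset 3: leading byte 0xF1 = 11110001 → 4-byte char #2 = F1 98 96 AE.
Offset 7: leading byte 0x5D = 01011101 → 1-byte char #3 = 5D.
Offset 8: leading byte 0xCA = 11001010 → 2-byte char #4 = CA 82.
Offset 10: leading byte 0xE0 = 11100000 → 3-byte char #5 = E0 A4 AC.
Offset 13: leading byte 0xF3 = 11110011 → 4-byte char #6 = F3 A7 B6 96.
Leading byte 0xF3 = 11110011 matches 11110xxx → 4-byte sequence.
Byte 1: 0xF3 = 11110011, payload 011 (3 bits).
Byte 2: 0xA7 = 10100111 (10xxxxxx ✓), payload 100111.
Byte 3: 0xB6 = 10110110 (10xxxxxx ✓), payload 110110.
Byte 4: 0x96 = 10010110 (10xxxxxx ✓), payload 010110.
Concatenate: 011100111110110010110 = 0xE7D96 (21 bits → U+E7D96).

U+E7D96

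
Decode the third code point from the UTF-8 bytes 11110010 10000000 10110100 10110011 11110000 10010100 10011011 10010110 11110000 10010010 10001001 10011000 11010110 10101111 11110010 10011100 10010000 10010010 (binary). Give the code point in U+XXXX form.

U+12258

Offset 0: leading byte 0xF2 = 11110010 → 4-byte char #1 = F2 80 B4 B3.
Offset 4: leading byte 0xF0 = 11110000 → 4-byte char #2 = F0 94 9B 96.
Offset 8: leading byte 0xF0 = 11110000 → 4-byte char #3 = F0 92 89 98.
Leading byte 0xF0 = 11110000 matches 11110xxx → 4-byte sequence.
Byte 1: 0xF0 = 11110000, payload 000 (3 bits).
Byte 2: 0x92 = 10010010 (10xxxxxx ✓), payload 010010.
Byte 3: 0x89 = 10001001 (10xxxxxx ✓), payload 001001.
Byte 4: 0x98 = 10011000 (10xxxxxx ✓), payload 011000.
Concatenate: 000010010001001011000 = 0x12258 (21 bits → U+12258).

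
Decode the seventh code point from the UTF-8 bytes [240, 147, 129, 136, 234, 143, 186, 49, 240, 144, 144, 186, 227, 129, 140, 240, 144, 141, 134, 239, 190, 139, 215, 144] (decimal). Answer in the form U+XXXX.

Offset 0: leading byte 0xF0 = 11110000 → 4-byte char #1 = F0 93 81 88.
Offset 4: leading byte 0xEA = 11101010 → 3-byte char #2 = EA 8F BA.
Offset 7: leading byte 0x31 = 00110001 → 1-byte char #3 = 31.
Offset 8: leading byte 0xF0 = 11110000 → 4-byte char #4 = F0 90 90 BA.
Offset 12: leading byte 0xE3 = 11100011 → 3-byte char #5 = E3 81 8C.
Offset 15: leading byte 0xF0 = 11110000 → 4-byte char #6 = F0 90 8D 86.
Offset 19: leading byte 0xEF = 11101111 → 3-byte char #7 = EF BE 8B.
Leading byte 0xEF = 11101111 matches 1110xxxx → 3-byte sequence.
Byte 1: 0xEF = 11101111, payload 1111 (4 bits).
Byte 2: 0xBE = 10111110 (10xxxxxx ✓), payload 111110.
Byte 3: 0x8B = 10001011 (10xxxxxx ✓), payload 001011.
Concatenate: 1111111110001011 = 0xFF8B (16 bits → U+FF8B).

U+FF8B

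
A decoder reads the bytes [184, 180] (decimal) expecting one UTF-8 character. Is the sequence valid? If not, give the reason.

invalid (continuation byte with no leading byte)

Byte 0xB8 = 10111000 has the form 10xxxxxx — a continuation byte — but there is no preceding leading byte.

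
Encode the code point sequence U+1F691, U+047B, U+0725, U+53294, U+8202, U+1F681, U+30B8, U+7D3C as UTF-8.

F0 9F 9A 91 D1 BB DC A5 F1 93 8A 94 E8 88 82 F0 9F 9A 81 E3 82 B8 E7 B4 BC

U+1F691: 4-byte form → F0 9F 9A 91.
U+047B: 2-byte form → D1 BB.
U+0725: 2-byte form → DC A5.
U+53294: 4-byte form → F1 93 8A 94.
U+8202: 3-byte form → E8 88 82.
U+1F681: 4-byte form → F0 9F 9A 81.
U+30B8: 3-byte form → E3 82 B8.
U+7D3C: 3-byte form → E7 B4 BC.
Concatenated (25 bytes): F0 9F 9A 91 D1 BB DC A5 F1 93 8A 94 E8 88 82 F0 9F 9A 81 E3 82 B8 E7 B4 BC.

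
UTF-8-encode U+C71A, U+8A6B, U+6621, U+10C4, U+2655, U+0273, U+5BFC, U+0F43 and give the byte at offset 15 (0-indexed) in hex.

0xC9

U+C71A → 3-byte form EC 9C 9A at offsets 0–2.
U+8A6B → 3-byte form E8 A9 AB at offsets 3–5.
U+6621 → 3-byte form E6 98 A1 at offsets 6–8.
U+10C4 → 3-byte form E1 83 84 at offsets 9–11.
U+2655 → 3-byte form E2 99 95 at offsets 12–14.
U+0273 → 2-byte form C9 B3 at offsets 15–16.
Offset 15 falls in char 6's range; it's byte 1 of C9 B3 = 0xC9.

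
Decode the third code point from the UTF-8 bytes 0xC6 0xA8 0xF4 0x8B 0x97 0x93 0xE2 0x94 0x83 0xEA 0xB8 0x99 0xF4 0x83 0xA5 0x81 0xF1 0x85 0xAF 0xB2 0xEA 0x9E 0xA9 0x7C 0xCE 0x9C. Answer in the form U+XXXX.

Offset 0: leading byte 0xC6 = 11000110 → 2-byte char #1 = C6 A8.
Offset 2: leading byte 0xF4 = 11110100 → 4-byte char #2 = F4 8B 97 93.
Offset 6: leading byte 0xE2 = 11100010 → 3-byte char #3 = E2 94 83.
Leading byte 0xE2 = 11100010 matches 1110xxxx → 3-byte sequence.
Byte 1: 0xE2 = 11100010, payload 0010 (4 bits).
Byte 2: 0x94 = 10010100 (10xxxxxx ✓), payload 010100.
Byte 3: 0x83 = 10000011 (10xxxxxx ✓), payload 000011.
Concatenate: 0010010100000011 = 0x2503 (16 bits → U+2503).

U+2503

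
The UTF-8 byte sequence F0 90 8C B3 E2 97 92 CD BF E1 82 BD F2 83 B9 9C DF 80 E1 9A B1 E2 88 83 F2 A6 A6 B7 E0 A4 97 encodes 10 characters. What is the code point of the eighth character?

U+2203

Offset 0: leading byte 0xF0 = 11110000 → 4-byte char #1 = F0 90 8C B3.
Offset 4: leading byte 0xE2 = 11100010 → 3-byte char #2 = E2 97 92.
Offset 7: leading byte 0xCD = 11001101 → 2-byte char #3 = CD BF.
Offset 9: leading byte 0xE1 = 11100001 → 3-byte char #4 = E1 82 BD.
Offset 12: leading byte 0xF2 = 11110010 → 4-byte char #5 = F2 83 B9 9C.
Offset 16: leading byte 0xDF = 11011111 → 2-byte char #6 = DF 80.
Offset 18: leading byte 0xE1 = 11100001 → 3-byte char #7 = E1 9A B1.
Offset 21: leading byte 0xE2 = 11100010 → 3-byte char #8 = E2 88 83.
Leading byte 0xE2 = 11100010 matches 1110xxxx → 3-byte sequence.
Byte 1: 0xE2 = 11100010, payload 0010 (4 bits).
Byte 2: 0x88 = 10001000 (10xxxxxx ✓), payload 001000.
Byte 3: 0x83 = 10000011 (10xxxxxx ✓), payload 000011.
Concatenate: 0010001000000011 = 0x2203 (16 bits → U+2203).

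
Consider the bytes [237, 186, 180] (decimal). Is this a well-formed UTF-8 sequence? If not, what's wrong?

invalid (encodes a surrogate (U+D800–U+DFFF))

Structurally a 3-byte sequence; payload = 0xDEB4.
But 0xDEB4 is in U+D800–U+DFFF, the surrogate range. Surrogates are not Unicode scalar values and are forbidden in UTF-8.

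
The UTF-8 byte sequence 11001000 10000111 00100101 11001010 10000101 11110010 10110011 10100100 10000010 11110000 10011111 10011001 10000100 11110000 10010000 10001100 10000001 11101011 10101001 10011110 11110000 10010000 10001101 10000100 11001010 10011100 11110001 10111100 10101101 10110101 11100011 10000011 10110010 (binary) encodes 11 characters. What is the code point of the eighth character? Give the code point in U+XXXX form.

Offset 0: leading byte 0xC8 = 11001000 → 2-byte char #1 = C8 87.
Offset 2: leading byte 0x25 = 00100101 → 1-byte char #2 = 25.
Offset 3: leading byte 0xCA = 11001010 → 2-byte char #3 = CA 85.
Offset 5: leading byte 0xF2 = 11110010 → 4-byte char #4 = F2 B3 A4 82.
Offset 9: leading byte 0xF0 = 11110000 → 4-byte char #5 = F0 9F 99 84.
Offset 13: leading byte 0xF0 = 11110000 → 4-byte char #6 = F0 90 8C 81.
Offset 17: leading byte 0xEB = 11101011 → 3-byte char #7 = EB A9 9E.
Offset 20: leading byte 0xF0 = 11110000 → 4-byte char #8 = F0 90 8D 84.
Leading byte 0xF0 = 11110000 matches 11110xxx → 4-byte sequence.
Byte 1: 0xF0 = 11110000, payload 000 (3 bits).
Byte 2: 0x90 = 10010000 (10xxxxxx ✓), payload 010000.
Byte 3: 0x8D = 10001101 (10xxxxxx ✓), payload 001101.
Byte 4: 0x84 = 10000100 (10xxxxxx ✓), payload 000100.
Concatenate: 000010000001101000100 = 0x10344 (21 bits → U+10344).

U+10344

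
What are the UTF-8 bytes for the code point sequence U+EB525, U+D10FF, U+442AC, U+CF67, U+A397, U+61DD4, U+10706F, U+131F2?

U+EB525: 4-byte form → F3 AB 94 A5.
U+D10FF: 4-byte form → F3 91 83 BF.
U+442AC: 4-byte form → F1 84 8A AC.
U+CF67: 3-byte form → EC BD A7.
U+A397: 3-byte form → EA 8E 97.
U+61DD4: 4-byte form → F1 A1 B7 94.
U+10706F: 4-byte form → F4 87 81 AF.
U+131F2: 4-byte form → F0 93 87 B2.
Concatenated (30 bytes): F3 AB 94 A5 F3 91 83 BF F1 84 8A AC EC BD A7 EA 8E 97 F1 A1 B7 94 F4 87 81 AF F0 93 87 B2.

F3 AB 94 A5 F3 91 83 BF F1 84 8A AC EC BD A7 EA 8E 97 F1 A1 B7 94 F4 87 81 AF F0 93 87 B2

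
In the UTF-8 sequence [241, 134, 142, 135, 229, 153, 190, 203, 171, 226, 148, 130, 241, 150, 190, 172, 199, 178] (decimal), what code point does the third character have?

U+02EB

Offset 0: leading byte 0xF1 = 11110001 → 4-byte char #1 = F1 86 8E 87.
Offset 4: leading byte 0xE5 = 11100101 → 3-byte char #2 = E5 99 BE.
Offset 7: leading byte 0xCB = 11001011 → 2-byte char #3 = CB AB.
Leading byte 0xCB = 11001011 matches 110xxxxx → 2-byte sequence.
Byte 1: 0xCB = 11001011, payload 01011 (5 bits).
Byte 2: 0xAB = 10101011 (10xxxxxx ✓), payload 101011.
Concatenate: 01011101011 = 0x2EB (11 bits → U+02EB).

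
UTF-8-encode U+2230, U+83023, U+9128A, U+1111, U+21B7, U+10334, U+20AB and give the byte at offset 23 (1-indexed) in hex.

1-indexed offset 23 is 0-indexed offset 22.
U+2230 → 3-byte form E2 88 B0 at offsets 0–2.
U+83023 → 4-byte form F2 83 80 A3 at offsets 3–6.
U+9128A → 4-byte form F2 91 8A 8A at offsets 7–10.
U+1111 → 3-byte form E1 84 91 at offsets 11–13.
U+21B7 → 3-byte form E2 86 B7 at offsets 14–16.
U+10334 → 4-byte form F0 90 8C B4 at offsets 17–20.
U+20AB → 3-byte form E2 82 AB at offsets 21–23.
Offset 22 falls in char 7's range; it's byte 2 of E2 82 AB = 0x82.

0x82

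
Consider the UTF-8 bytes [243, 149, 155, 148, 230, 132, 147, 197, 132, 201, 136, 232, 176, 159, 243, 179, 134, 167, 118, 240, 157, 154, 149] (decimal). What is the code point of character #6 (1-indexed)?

Offset 0: leading byte 0xF3 = 11110011 → 4-byte char #1 = F3 95 9B 94.
Offset 4: leading byte 0xE6 = 11100110 → 3-byte char #2 = E6 84 93.
Offset 7: leading byte 0xC5 = 11000101 → 2-byte char #3 = C5 84.
Offset 9: leading byte 0xC9 = 11001001 → 2-byte char #4 = C9 88.
Offset 11: leading byte 0xE8 = 11101000 → 3-byte char #5 = E8 B0 9F.
Offset 14: leading byte 0xF3 = 11110011 → 4-byte char #6 = F3 B3 86 A7.
Leading byte 0xF3 = 11110011 matches 11110xxx → 4-byte sequence.
Byte 1: 0xF3 = 11110011, payload 011 (3 bits).
Byte 2: 0xB3 = 10110011 (10xxxxxx ✓), payload 110011.
Byte 3: 0x86 = 10000110 (10xxxxxx ✓), payload 000110.
Byte 4: 0xA7 = 10100111 (10xxxxxx ✓), payload 100111.
Concatenate: 011110011000110100111 = 0xF31A7 (21 bits → U+F31A7).

U+F31A7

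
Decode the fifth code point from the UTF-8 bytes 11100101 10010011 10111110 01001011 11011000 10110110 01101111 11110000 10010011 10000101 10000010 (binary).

Offset 0: leading byte 0xE5 = 11100101 → 3-byte char #1 = E5 93 BE.
Offset 3: leading byte 0x4B = 01001011 → 1-byte char #2 = 4B.
Offset 4: leading byte 0xD8 = 11011000 → 2-byte char #3 = D8 B6.
Offset 6: leading byte 0x6F = 01101111 → 1-byte char #4 = 6F.
Offset 7: leading byte 0xF0 = 11110000 → 4-byte char #5 = F0 93 85 82.
Leading byte 0xF0 = 11110000 matches 11110xxx → 4-byte sequence.
Byte 1: 0xF0 = 11110000, payload 000 (3 bits).
Byte 2: 0x93 = 10010011 (10xxxxxx ✓), payload 010011.
Byte 3: 0x85 = 10000101 (10xxxxxx ✓), payload 000101.
Byte 4: 0x82 = 10000010 (10xxxxxx ✓), payload 000010.
Concatenate: 000010011000101000010 = 0x13142 (21 bits → U+13142).

U+13142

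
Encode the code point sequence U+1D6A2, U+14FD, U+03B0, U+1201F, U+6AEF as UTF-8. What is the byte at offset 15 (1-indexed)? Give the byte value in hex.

0xAB

1-indexed offset 15 is 0-indexed offset 14.
U+1D6A2 → 4-byte form F0 9D 9A A2 at offsets 0–3.
U+14FD → 3-byte form E1 93 BD at offsets 4–6.
U+03B0 → 2-byte form CE B0 at offsets 7–8.
U+1201F → 4-byte form F0 92 80 9F at offsets 9–12.
U+6AEF → 3-byte form E6 AB AF at offsets 13–15.
Offset 14 falls in char 5's range; it's byte 2 of E6 AB AF = 0xAB.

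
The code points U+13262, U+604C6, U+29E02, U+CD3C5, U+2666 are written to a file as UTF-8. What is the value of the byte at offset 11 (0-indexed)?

U+13262 → 4-byte form F0 93 89 A2 at offsets 0–3.
U+604C6 → 4-byte form F1 A0 93 86 at offsets 4–7.
U+29E02 → 4-byte form F0 A9 B8 82 at offsets 8–11.
Offset 11 falls in char 3's range; it's byte 4 of F0 A9 B8 82 = 0x82.

0x82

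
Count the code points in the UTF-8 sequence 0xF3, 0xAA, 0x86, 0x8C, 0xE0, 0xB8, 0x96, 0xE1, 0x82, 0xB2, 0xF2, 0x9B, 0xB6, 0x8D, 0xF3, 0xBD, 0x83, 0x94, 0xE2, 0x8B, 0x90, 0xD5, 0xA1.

7

Byte at offset 0: 0xF3 = 11110011 → 4-byte char (#1). Advance 4.
Byte at offset 4: 0xE0 = 11100000 → 3-byte char (#2). Advance 3.
Byte at offset 7: 0xE1 = 11100001 → 3-byte char (#3). Advance 3.
Byte at offset 10: 0xF2 = 11110010 → 4-byte char (#4). Advance 4.
Byte at offset 14: 0xF3 = 11110011 → 4-byte char (#5). Advance 4.
Byte at offset 18: 0xE2 = 11100010 → 3-byte char (#6). Advance 3.
Byte at offset 21: 0xD5 = 11010101 → 2-byte char (#7). Advance 2.
Reached end at offset 23 after 7 code points.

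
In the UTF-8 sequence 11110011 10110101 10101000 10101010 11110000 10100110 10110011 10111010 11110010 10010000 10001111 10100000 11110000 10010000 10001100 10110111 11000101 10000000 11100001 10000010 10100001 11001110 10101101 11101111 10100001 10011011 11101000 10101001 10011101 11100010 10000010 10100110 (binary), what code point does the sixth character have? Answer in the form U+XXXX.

U+10A1

Offset 0: leading byte 0xF3 = 11110011 → 4-byte char #1 = F3 B5 A8 AA.
Offset 4: leading byte 0xF0 = 11110000 → 4-byte char #2 = F0 A6 B3 BA.
Offset 8: leading byte 0xF2 = 11110010 → 4-byte char #3 = F2 90 8F A0.
Offset 12: leading byte 0xF0 = 11110000 → 4-byte char #4 = F0 90 8C B7.
Offset 16: leading byte 0xC5 = 11000101 → 2-byte char #5 = C5 80.
Offset 18: leading byte 0xE1 = 11100001 → 3-byte char #6 = E1 82 A1.
Leading byte 0xE1 = 11100001 matches 1110xxxx → 3-byte sequence.
Byte 1: 0xE1 = 11100001, payload 0001 (4 bits).
Byte 2: 0x82 = 10000010 (10xxxxxx ✓), payload 000010.
Byte 3: 0xA1 = 10100001 (10xxxxxx ✓), payload 100001.
Concatenate: 0001000010100001 = 0x10A1 (16 bits → U+10A1).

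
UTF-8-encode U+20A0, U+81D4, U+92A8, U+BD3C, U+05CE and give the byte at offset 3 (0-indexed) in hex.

0xE8

U+20A0 → 3-byte form E2 82 A0 at offsets 0–2.
U+81D4 → 3-byte form E8 87 94 at offsets 3–5.
Offset 3 falls in char 2's range; it's byte 1 of E8 87 94 = 0xE8.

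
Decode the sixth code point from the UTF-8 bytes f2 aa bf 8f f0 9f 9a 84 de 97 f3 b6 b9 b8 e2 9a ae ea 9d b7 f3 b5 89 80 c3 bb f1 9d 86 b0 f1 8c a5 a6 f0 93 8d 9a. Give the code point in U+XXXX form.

Offset 0: leading byte 0xF2 = 11110010 → 4-byte char #1 = F2 AA BF 8F.
Offset 4: leading byte 0xF0 = 11110000 → 4-byte char #2 = F0 9F 9A 84.
Offset 8: leading byte 0xDE = 11011110 → 2-byte char #3 = DE 97.
Offset 10: leading byte 0xF3 = 11110011 → 4-byte char #4 = F3 B6 B9 B8.
Offset 14: leading byte 0xE2 = 11100010 → 3-byte char #5 = E2 9A AE.
Offset 17: leading byte 0xEA = 11101010 → 3-byte char #6 = EA 9D B7.
Leading byte 0xEA = 11101010 matches 1110xxxx → 3-byte sequence.
Byte 1: 0xEA = 11101010, payload 1010 (4 bits).
Byte 2: 0x9D = 10011101 (10xxxxxx ✓), payload 011101.
Byte 3: 0xB7 = 10110111 (10xxxxxx ✓), payload 110111.
Concatenate: 1010011101110111 = 0xA777 (16 bits → U+A777).

U+A777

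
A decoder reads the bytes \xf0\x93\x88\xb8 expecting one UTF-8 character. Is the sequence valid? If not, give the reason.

Leading byte 0xF0 = 11110000 → 4-byte form.
Continuation bytes 0x93=10010011, 0x88=10001000, 0xB8=10111000 all match 10xxxxxx.
Decoded value 0x13238 is ≥ 0x10000 (shortest form) and not a surrogate.

valid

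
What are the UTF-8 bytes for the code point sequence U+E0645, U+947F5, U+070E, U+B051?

F3 A0 99 85 F2 94 9F B5 DC 8E EB 81 91

U+E0645: 4-byte form → F3 A0 99 85.
U+947F5: 4-byte form → F2 94 9F B5.
U+070E: 2-byte form → DC 8E.
U+B051: 3-byte form → EB 81 91.
Concatenated (13 bytes): F3 A0 99 85 F2 94 9F B5 DC 8E EB 81 91.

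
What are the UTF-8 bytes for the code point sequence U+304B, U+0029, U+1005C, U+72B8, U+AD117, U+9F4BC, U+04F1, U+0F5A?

E3 81 8B 29 F0 90 81 9C E7 8A B8 F2 AD 84 97 F2 9F 92 BC D3 B1 E0 BD 9A

U+304B: 3-byte form → E3 81 8B.
U+0029: 1-byte form → 29.
U+1005C: 4-byte form → F0 90 81 9C.
U+72B8: 3-byte form → E7 8A B8.
U+AD117: 4-byte form → F2 AD 84 97.
U+9F4BC: 4-byte form → F2 9F 92 BC.
U+04F1: 2-byte form → D3 B1.
U+0F5A: 3-byte form → E0 BD 9A.
Concatenated (24 bytes): E3 81 8B 29 F0 90 81 9C E7 8A B8 F2 AD 84 97 F2 9F 92 BC D3 B1 E0 BD 9A.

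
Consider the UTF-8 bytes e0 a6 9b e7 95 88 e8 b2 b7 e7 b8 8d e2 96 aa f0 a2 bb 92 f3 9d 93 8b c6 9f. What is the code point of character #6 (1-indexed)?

Offset 0: leading byte 0xE0 = 11100000 → 3-byte char #1 = E0 A6 9B.
Offset 3: leading byte 0xE7 = 11100111 → 3-byte char #2 = E7 95 88.
Offset 6: leading byte 0xE8 = 11101000 → 3-byte char #3 = E8 B2 B7.
Offset 9: leading byte 0xE7 = 11100111 → 3-byte char #4 = E7 B8 8D.
Offset 12: leading byte 0xE2 = 11100010 → 3-byte char #5 = E2 96 AA.
Offset 15: leading byte 0xF0 = 11110000 → 4-byte char #6 = F0 A2 BB 92.
Leading byte 0xF0 = 11110000 matches 11110xxx → 4-byte sequence.
Byte 1: 0xF0 = 11110000, payload 000 (3 bits).
Byte 2: 0xA2 = 10100010 (10xxxxxx ✓), payload 100010.
Byte 3: 0xBB = 10111011 (10xxxxxx ✓), payload 111011.
Byte 4: 0x92 = 10010010 (10xxxxxx ✓), payload 010010.
Concatenate: 000100010111011010010 = 0x22ED2 (21 bits → U+22ED2).

U+22ED2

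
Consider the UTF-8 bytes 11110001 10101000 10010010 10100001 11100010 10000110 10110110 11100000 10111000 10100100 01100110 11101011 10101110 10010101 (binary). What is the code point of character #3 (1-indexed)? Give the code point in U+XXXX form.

Offset 0: leading byte 0xF1 = 11110001 → 4-byte char #1 = F1 A8 92 A1.
Offset 4: leading byte 0xE2 = 11100010 → 3-byte char #2 = E2 86 B6.
Offset 7: leading byte 0xE0 = 11100000 → 3-byte char #3 = E0 B8 A4.
Leading byte 0xE0 = 11100000 matches 1110xxxx → 3-byte sequence.
Byte 1: 0xE0 = 11100000, payload 0000 (4 bits).
Byte 2: 0xB8 = 10111000 (10xxxxxx ✓), payload 111000.
Byte 3: 0xA4 = 10100100 (10xxxxxx ✓), payload 100100.
Concatenate: 0000111000100100 = 0xE24 (16 bits → U+0E24).

U+0E24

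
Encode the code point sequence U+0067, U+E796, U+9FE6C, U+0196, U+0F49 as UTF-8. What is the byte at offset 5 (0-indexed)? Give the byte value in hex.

0x9F

U+0067 → 1-byte form 67 at offsets 0–0.
U+E796 → 3-byte form EE 9E 96 at offsets 1–3.
U+9FE6C → 4-byte form F2 9F B9 AC at offsets 4–7.
Offset 5 falls in char 3's range; it's byte 2 of F2 9F B9 AC = 0x9F.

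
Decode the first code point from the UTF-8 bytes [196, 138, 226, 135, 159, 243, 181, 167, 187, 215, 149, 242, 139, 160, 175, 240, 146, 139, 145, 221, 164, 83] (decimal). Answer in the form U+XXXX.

U+010A

Offset 0: leading byte 0xC4 = 11000100 → 2-byte char #1 = C4 8A.
Leading byte 0xC4 = 11000100 matches 110xxxxx → 2-byte sequence.
Byte 1: 0xC4 = 11000100, payload 00100 (5 bits).
Byte 2: 0x8A = 10001010 (10xxxxxx ✓), payload 001010.
Concatenate: 00100001010 = 0x10A (11 bits → U+010A).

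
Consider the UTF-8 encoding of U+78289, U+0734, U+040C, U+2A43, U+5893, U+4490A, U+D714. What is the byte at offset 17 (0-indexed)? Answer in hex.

0x8A

U+78289 → 4-byte form F1 B8 8A 89 at offsets 0–3.
U+0734 → 2-byte form DC B4 at offsets 4–5.
U+040C → 2-byte form D0 8C at offsets 6–7.
U+2A43 → 3-byte form E2 A9 83 at offsets 8–10.
U+5893 → 3-byte form E5 A2 93 at offsets 11–13.
U+4490A → 4-byte form F1 84 A4 8A at offsets 14–17.
Offset 17 falls in char 6's range; it's byte 4 of F1 84 A4 8A = 0x8A.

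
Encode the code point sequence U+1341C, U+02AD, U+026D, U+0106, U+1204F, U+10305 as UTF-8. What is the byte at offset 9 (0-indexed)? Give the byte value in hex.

U+1341C → 4-byte form F0 93 90 9C at offsets 0–3.
U+02AD → 2-byte form CA AD at offsets 4–5.
U+026D → 2-byte form C9 AD at offsets 6–7.
U+0106 → 2-byte form C4 86 at offsets 8–9.
Offset 9 falls in char 4's range; it's byte 2 of C4 86 = 0x86.

0x86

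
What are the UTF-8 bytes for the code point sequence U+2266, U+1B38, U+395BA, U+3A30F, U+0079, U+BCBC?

E2 89 A6 E1 AC B8 F0 B9 96 BA F0 BA 8C 8F 79 EB B2 BC

U+2266: 3-byte form → E2 89 A6.
U+1B38: 3-byte form → E1 AC B8.
U+395BA: 4-byte form → F0 B9 96 BA.
U+3A30F: 4-byte form → F0 BA 8C 8F.
U+0079: 1-byte form → 79.
U+BCBC: 3-byte form → EB B2 BC.
Concatenated (18 bytes): E2 89 A6 E1 AC B8 F0 B9 96 BA F0 BA 8C 8F 79 EB B2 BC.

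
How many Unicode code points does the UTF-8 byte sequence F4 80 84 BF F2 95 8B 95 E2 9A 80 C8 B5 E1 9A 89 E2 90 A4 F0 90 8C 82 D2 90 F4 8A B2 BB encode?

Byte at offset 0: 0xF4 = 11110100 → 4-byte char (#1). Advance 4.
Byte at offset 4: 0xF2 = 11110010 → 4-byte char (#2). Advance 4.
Byte at offset 8: 0xE2 = 11100010 → 3-byte char (#3). Advance 3.
Byte at offset 11: 0xC8 = 11001000 → 2-byte char (#4). Advance 2.
Byte at offset 13: 0xE1 = 11100001 → 3-byte char (#5). Advance 3.
Byte at offset 16: 0xE2 = 11100010 → 3-byte char (#6). Advance 3.
Byte at offset 19: 0xF0 = 11110000 → 4-byte char (#7). Advance 4.
Byte at offset 23: 0xD2 = 11010010 → 2-byte char (#8). Advance 2.
Byte at offset 25: 0xF4 = 11110100 → 4-byte char (#9). Advance 4.
Reached end at offset 29 after 9 code points.

9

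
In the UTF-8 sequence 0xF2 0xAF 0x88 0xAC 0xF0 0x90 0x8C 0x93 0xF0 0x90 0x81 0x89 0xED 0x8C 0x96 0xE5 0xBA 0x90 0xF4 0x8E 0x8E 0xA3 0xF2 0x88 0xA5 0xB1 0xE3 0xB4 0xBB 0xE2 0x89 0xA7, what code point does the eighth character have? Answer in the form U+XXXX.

Offset 0: leading byte 0xF2 = 11110010 → 4-byte char #1 = F2 AF 88 AC.
Offset 4: leading byte 0xF0 = 11110000 → 4-byte char #2 = F0 90 8C 93.
Offset 8: leading byte 0xF0 = 11110000 → 4-byte char #3 = F0 90 81 89.
Offset 12: leading byte 0xED = 11101101 → 3-byte char #4 = ED 8C 96.
Offset 15: leading byte 0xE5 = 11100101 → 3-byte char #5 = E5 BA 90.
Offset 18: leading byte 0xF4 = 11110100 → 4-byte char #6 = F4 8E 8E A3.
Offset 22: leading byte 0xF2 = 11110010 → 4-byte char #7 = F2 88 A5 B1.
Offset 26: leading byte 0xE3 = 11100011 → 3-byte char #8 = E3 B4 BB.
Leading byte 0xE3 = 11100011 matches 1110xxxx → 3-byte sequence.
Byte 1: 0xE3 = 11100011, payload 0011 (4 bits).
Byte 2: 0xB4 = 10110100 (10xxxxxx ✓), payload 110100.
Byte 3: 0xBB = 10111011 (10xxxxxx ✓), payload 111011.
Concatenate: 0011110100111011 = 0x3D3B (16 bits → U+3D3B).

U+3D3B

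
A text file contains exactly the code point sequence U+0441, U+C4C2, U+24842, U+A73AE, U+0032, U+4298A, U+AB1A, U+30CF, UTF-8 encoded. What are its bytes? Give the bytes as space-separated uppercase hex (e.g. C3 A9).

U+0441: 2-byte form → D1 81.
U+C4C2: 3-byte form → EC 93 82.
U+24842: 4-byte form → F0 A4 A1 82.
U+A73AE: 4-byte form → F2 A7 8E AE.
U+0032: 1-byte form → 32.
U+4298A: 4-byte form → F1 82 A6 8A.
U+AB1A: 3-byte form → EA AC 9A.
U+30CF: 3-byte form → E3 83 8F.
Concatenated (24 bytes): D1 81 EC 93 82 F0 A4 A1 82 F2 A7 8E AE 32 F1 82 A6 8A EA AC 9A E3 83 8F.

D1 81 EC 93 82 F0 A4 A1 82 F2 A7 8E AE 32 F1 82 A6 8A EA AC 9A E3 83 8F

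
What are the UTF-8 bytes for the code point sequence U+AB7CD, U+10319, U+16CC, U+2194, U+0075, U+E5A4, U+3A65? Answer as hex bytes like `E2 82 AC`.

U+AB7CD: 4-byte form → F2 AB 9F 8D.
U+10319: 4-byte form → F0 90 8C 99.
U+16CC: 3-byte form → E1 9B 8C.
U+2194: 3-byte form → E2 86 94.
U+0075: 1-byte form → 75.
U+E5A4: 3-byte form → EE 96 A4.
U+3A65: 3-byte form → E3 A9 A5.
Concatenated (21 bytes): F2 AB 9F 8D F0 90 8C 99 E1 9B 8C E2 86 94 75 EE 96 A4 E3 A9 A5.

F2 AB 9F 8D F0 90 8C 99 E1 9B 8C E2 86 94 75 EE 96 A4 E3 A9 A5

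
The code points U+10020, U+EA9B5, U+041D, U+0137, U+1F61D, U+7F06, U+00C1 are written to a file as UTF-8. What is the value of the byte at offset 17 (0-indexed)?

U+10020 → 4-byte form F0 90 80 A0 at offsets 0–3.
U+EA9B5 → 4-byte form F3 AA A6 B5 at offsets 4–7.
U+041D → 2-byte form D0 9D at offsets 8–9.
U+0137 → 2-byte form C4 B7 at offsets 10–11.
U+1F61D → 4-byte form F0 9F 98 9D at offsets 12–15.
U+7F06 → 3-byte form E7 BC 86 at offsets 16–18.
Offset 17 falls in char 6's range; it's byte 2 of E7 BC 86 = 0xBC.

0xBC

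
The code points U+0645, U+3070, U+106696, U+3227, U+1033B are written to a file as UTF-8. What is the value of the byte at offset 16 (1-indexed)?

1-indexed offset 16 is 0-indexed offset 15.
U+0645 → 2-byte form D9 85 at offsets 0–1.
U+3070 → 3-byte form E3 81 B0 at offsets 2–4.
U+106696 → 4-byte form F4 86 9A 96 at offsets 5–8.
U+3227 → 3-byte form E3 88 A7 at offsets 9–11.
U+1033B → 4-byte form F0 90 8C BB at offsets 12–15.
Offset 15 falls in char 5's range; it's byte 4 of F0 90 8C BB = 0xBB.

0xBB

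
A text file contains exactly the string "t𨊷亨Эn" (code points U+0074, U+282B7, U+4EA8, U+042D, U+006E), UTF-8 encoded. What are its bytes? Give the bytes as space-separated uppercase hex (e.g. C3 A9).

U+0074: 1-byte form → 74.
U+282B7: 4-byte form → F0 A8 8A B7.
U+4EA8: 3-byte form → E4 BA A8.
U+042D: 2-byte form → D0 AD.
U+006E: 1-byte form → 6E.
Concatenated (11 bytes): 74 F0 A8 8A B7 E4 BA A8 D0 AD 6E.

74 F0 A8 8A B7 E4 BA A8 D0 AD 6E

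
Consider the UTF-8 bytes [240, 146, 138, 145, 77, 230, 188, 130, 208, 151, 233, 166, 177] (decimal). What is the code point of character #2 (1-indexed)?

U+004D

Offset 0: leading byte 0xF0 = 11110000 → 4-byte char #1 = F0 92 8A 91.
Offset 4: leading byte 0x4D = 01001101 → 1-byte char #2 = 4D.
Leading byte 0x4D = 01001101 matches 0xxxxxxx → 1-byte sequence.
Byte 1: 0x4D = 01001101, payload 1001101 (7 bits).
Concatenate: 1001101 = 0x4D (7 bits → U+004D).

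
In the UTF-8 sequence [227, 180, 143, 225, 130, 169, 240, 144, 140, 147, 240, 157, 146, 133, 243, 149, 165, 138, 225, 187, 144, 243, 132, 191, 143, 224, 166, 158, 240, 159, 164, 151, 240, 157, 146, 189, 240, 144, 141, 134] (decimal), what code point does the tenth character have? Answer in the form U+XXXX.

Offset 0: leading byte 0xE3 = 11100011 → 3-byte char #1 = E3 B4 8F.
Offset 3: leading byte 0xE1 = 11100001 → 3-byte char #2 = E1 82 A9.
Offset 6: leading byte 0xF0 = 11110000 → 4-byte char #3 = F0 90 8C 93.
Offset 10: leading byte 0xF0 = 11110000 → 4-byte char #4 = F0 9D 92 85.
Offset 14: leading byte 0xF3 = 11110011 → 4-byte char #5 = F3 95 A5 8A.
Offset 18: leading byte 0xE1 = 11100001 → 3-byte char #6 = E1 BB 90.
Offset 21: leading byte 0xF3 = 11110011 → 4-byte char #7 = F3 84 BF 8F.
Offset 25: leading byte 0xE0 = 11100000 → 3-byte char #8 = E0 A6 9E.
Offset 28: leading byte 0xF0 = 11110000 → 4-byte char #9 = F0 9F A4 97.
Offset 32: leading byte 0xF0 = 11110000 → 4-byte char #10 = F0 9D 92 BD.
Leading byte 0xF0 = 11110000 matches 11110xxx → 4-byte sequence.
Byte 1: 0xF0 = 11110000, payload 000 (3 bits).
Byte 2: 0x9D = 10011101 (10xxxxxx ✓), payload 011101.
Byte 3: 0x92 = 10010010 (10xxxxxx ✓), payload 010010.
Byte 4: 0xBD = 10111101 (10xxxxxx ✓), payload 111101.
Concatenate: 000011101010010111101 = 0x1D4BD (21 bits → U+1D4BD).

U+1D4BD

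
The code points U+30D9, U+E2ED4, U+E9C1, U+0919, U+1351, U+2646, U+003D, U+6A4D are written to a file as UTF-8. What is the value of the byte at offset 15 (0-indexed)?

0x91

U+30D9 → 3-byte form E3 83 99 at offsets 0–2.
U+E2ED4 → 4-byte form F3 A2 BB 94 at offsets 3–6.
U+E9C1 → 3-byte form EE A7 81 at offsets 7–9.
U+0919 → 3-byte form E0 A4 99 at offsets 10–12.
U+1351 → 3-byte form E1 8D 91 at offsets 13–15.
Offset 15 falls in char 5's range; it's byte 3 of E1 8D 91 = 0x91.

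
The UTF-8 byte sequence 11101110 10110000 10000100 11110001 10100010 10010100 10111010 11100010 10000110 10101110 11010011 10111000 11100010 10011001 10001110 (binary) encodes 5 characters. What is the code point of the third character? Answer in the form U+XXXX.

U+21AE

Offset 0: leading byte 0xEE = 11101110 → 3-byte char #1 = EE B0 84.
Offset 3: leading byte 0xF1 = 11110001 → 4-byte char #2 = F1 A2 94 BA.
Offset 7: leading byte 0xE2 = 11100010 → 3-byte char #3 = E2 86 AE.
Leading byte 0xE2 = 11100010 matches 1110xxxx → 3-byte sequence.
Byte 1: 0xE2 = 11100010, payload 0010 (4 bits).
Byte 2: 0x86 = 10000110 (10xxxxxx ✓), payload 000110.
Byte 3: 0xAE = 10101110 (10xxxxxx ✓), payload 101110.
Concatenate: 0010000110101110 = 0x21AE (16 bits → U+21AE).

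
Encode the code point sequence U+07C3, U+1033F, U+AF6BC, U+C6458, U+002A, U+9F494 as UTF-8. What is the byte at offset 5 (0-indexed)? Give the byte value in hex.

U+07C3 → 2-byte form DF 83 at offsets 0–1.
U+1033F → 4-byte form F0 90 8C BF at offsets 2–5.
Offset 5 falls in char 2's range; it's byte 4 of F0 90 8C BF = 0xBF.

0xBF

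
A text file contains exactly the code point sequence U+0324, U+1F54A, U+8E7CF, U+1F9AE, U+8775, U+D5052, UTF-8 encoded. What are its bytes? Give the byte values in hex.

CC A4 F0 9F 95 8A F2 8E 9F 8F F0 9F A6 AE E8 9D B5 F3 95 81 92

U+0324: 2-byte form → CC A4.
U+1F54A: 4-byte form → F0 9F 95 8A.
U+8E7CF: 4-byte form → F2 8E 9F 8F.
U+1F9AE: 4-byte form → F0 9F A6 AE.
U+8775: 3-byte form → E8 9D B5.
U+D5052: 4-byte form → F3 95 81 92.
Concatenated (21 bytes): CC A4 F0 9F 95 8A F2 8E 9F 8F F0 9F A6 AE E8 9D B5 F3 95 81 92.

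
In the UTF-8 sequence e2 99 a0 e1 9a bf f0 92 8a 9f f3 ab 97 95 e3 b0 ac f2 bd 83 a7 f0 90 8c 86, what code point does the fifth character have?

U+3C2C

Offset 0: leading byte 0xE2 = 11100010 → 3-byte char #1 = E2 99 A0.
Offset 3: leading byte 0xE1 = 11100001 → 3-byte char #2 = E1 9A BF.
Offset 6: leading byte 0xF0 = 11110000 → 4-byte char #3 = F0 92 8A 9F.
Offset 10: leading byte 0xF3 = 11110011 → 4-byte char #4 = F3 AB 97 95.
Offset 14: leading byte 0xE3 = 11100011 → 3-byte char #5 = E3 B0 AC.
Leading byte 0xE3 = 11100011 matches 1110xxxx → 3-byte sequence.
Byte 1: 0xE3 = 11100011, payload 0011 (4 bits).
Byte 2: 0xB0 = 10110000 (10xxxxxx ✓), payload 110000.
Byte 3: 0xAC = 10101100 (10xxxxxx ✓), payload 101100.
Concatenate: 0011110000101100 = 0x3C2C (16 bits → U+3C2C).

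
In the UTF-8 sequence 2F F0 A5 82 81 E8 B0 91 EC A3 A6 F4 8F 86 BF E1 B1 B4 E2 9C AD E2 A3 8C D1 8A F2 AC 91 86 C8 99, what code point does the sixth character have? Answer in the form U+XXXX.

U+1C74

Offset 0: leading byte 0x2F = 00101111 → 1-byte char #1 = 2F.
Offset 1: leading byte 0xF0 = 11110000 → 4-byte char #2 = F0 A5 82 81.
Offset 5: leading byte 0xE8 = 11101000 → 3-byte char #3 = E8 B0 91.
Offset 8: leading byte 0xEC = 11101100 → 3-byte char #4 = EC A3 A6.
Offset 11: leading byte 0xF4 = 11110100 → 4-byte char #5 = F4 8F 86 BF.
Offset 15: leading byte 0xE1 = 11100001 → 3-byte char #6 = E1 B1 B4.
Leading byte 0xE1 = 11100001 matches 1110xxxx → 3-byte sequence.
Byte 1: 0xE1 = 11100001, payload 0001 (4 bits).
Byte 2: 0xB1 = 10110001 (10xxxxxx ✓), payload 110001.
Byte 3: 0xB4 = 10110100 (10xxxxxx ✓), payload 110100.
Concatenate: 0001110001110100 = 0x1C74 (16 bits → U+1C74).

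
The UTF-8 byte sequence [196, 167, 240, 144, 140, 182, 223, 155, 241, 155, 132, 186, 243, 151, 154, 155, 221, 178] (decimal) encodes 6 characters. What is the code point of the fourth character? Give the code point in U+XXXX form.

U+5B13A

Offset 0: leading byte 0xC4 = 11000100 → 2-byte char #1 = C4 A7.
Offset 2: leading byte 0xF0 = 11110000 → 4-byte char #2 = F0 90 8C B6.
Offset 6: leading byte 0xDF = 11011111 → 2-byte char #3 = DF 9B.
Offset 8: leading byte 0xF1 = 11110001 → 4-byte char #4 = F1 9B 84 BA.
Leading byte 0xF1 = 11110001 matches 11110xxx → 4-byte sequence.
Byte 1: 0xF1 = 11110001, payload 001 (3 bits).
Byte 2: 0x9B = 10011011 (10xxxxxx ✓), payload 011011.
Byte 3: 0x84 = 10000100 (10xxxxxx ✓), payload 000100.
Byte 4: 0xBA = 10111010 (10xxxxxx ✓), payload 111010.
Concatenate: 001011011000100111010 = 0x5B13A (21 bits → U+5B13A).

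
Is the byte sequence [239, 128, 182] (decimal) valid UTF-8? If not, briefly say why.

Leading byte 0xEF = 11101111 → 3-byte form.
Continuation bytes 0x80=10000000, 0xB6=10110110 all match 10xxxxxx.
Decoded value 0xF036 is ≥ 0x800 (shortest form) and not a surrogate.

valid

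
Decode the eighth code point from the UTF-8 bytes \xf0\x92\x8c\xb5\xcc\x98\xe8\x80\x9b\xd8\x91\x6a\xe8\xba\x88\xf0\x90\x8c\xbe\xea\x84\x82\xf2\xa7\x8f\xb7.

U+A102

Offset 0: leading byte 0xF0 = 11110000 → 4-byte char #1 = F0 92 8C B5.
Offset 4: leading byte 0xCC = 11001100 → 2-byte char #2 = CC 98.
Offset 6: leading byte 0xE8 = 11101000 → 3-byte char #3 = E8 80 9B.
Offset 9: leading byte 0xD8 = 11011000 → 2-byte char #4 = D8 91.
Offset 11: leading byte 0x6A = 01101010 → 1-byte char #5 = 6A.
Offset 12: leading byte 0xE8 = 11101000 → 3-byte char #6 = E8 BA 88.
Offset 15: leading byte 0xF0 = 11110000 → 4-byte char #7 = F0 90 8C BE.
Offset 19: leading byte 0xEA = 11101010 → 3-byte char #8 = EA 84 82.
Leading byte 0xEA = 11101010 matches 1110xxxx → 3-byte sequence.
Byte 1: 0xEA = 11101010, payload 1010 (4 bits).
Byte 2: 0x84 = 10000100 (10xxxxxx ✓), payload 000100.
Byte 3: 0x82 = 10000010 (10xxxxxx ✓), payload 000010.
Concatenate: 1010000100000010 = 0xA102 (16 bits → U+A102).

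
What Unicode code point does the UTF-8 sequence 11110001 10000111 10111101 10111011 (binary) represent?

U+47F7B

Leading byte 0xF1 = 11110001 matches 11110xxx → 4-byte sequence.
Byte 1: 0xF1 = 11110001, payload 001 (3 bits).
Byte 2: 0x87 = 10000111 (10xxxxxx ✓), payload 000111.
Byte 3: 0xBD = 10111101 (10xxxxxx ✓), payload 111101.
Byte 4: 0xBB = 10111011 (10xxxxxx ✓), payload 111011.
Concatenate: 001000111111101111011 = 0x47F7B (21 bits → U+47F7B).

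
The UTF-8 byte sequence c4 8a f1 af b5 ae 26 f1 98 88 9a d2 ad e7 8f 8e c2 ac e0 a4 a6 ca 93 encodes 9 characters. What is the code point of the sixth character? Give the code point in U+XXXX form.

U+73CE

Offset 0: leading byte 0xC4 = 11000100 → 2-byte char #1 = C4 8A.
Offset 2: leading byte 0xF1 = 11110001 → 4-byte char #2 = F1 AF B5 AE.
Offset 6: leading byte 0x26 = 00100110 → 1-byte char #3 = 26.
Offset 7: leading byte 0xF1 = 11110001 → 4-byte char #4 = F1 98 88 9A.
Offset 11: leading byte 0xD2 = 11010010 → 2-byte char #5 = D2 AD.
Offset 13: leading byte 0xE7 = 11100111 → 3-byte char #6 = E7 8F 8E.
Leading byte 0xE7 = 11100111 matches 1110xxxx → 3-byte sequence.
Byte 1: 0xE7 = 11100111, payload 0111 (4 bits).
Byte 2: 0x8F = 10001111 (10xxxxxx ✓), payload 001111.
Byte 3: 0x8E = 10001110 (10xxxxxx ✓), payload 001110.
Concatenate: 0111001111001110 = 0x73CE (16 bits → U+73CE).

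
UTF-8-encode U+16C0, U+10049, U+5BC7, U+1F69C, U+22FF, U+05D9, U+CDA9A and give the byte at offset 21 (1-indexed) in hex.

1-indexed offset 21 is 0-indexed offset 20.
U+16C0 → 3-byte form E1 9B 80 at offsets 0–2.
U+10049 → 4-byte form F0 90 81 89 at offsets 3–6.
U+5BC7 → 3-byte form E5 AF 87 at offsets 7–9.
U+1F69C → 4-byte form F0 9F 9A 9C at offsets 10–13.
U+22FF → 3-byte form E2 8B BF at offsets 14–16.
U+05D9 → 2-byte form D7 99 at offsets 17–18.
U+CDA9A → 4-byte form F3 8D AA 9A at offsets 19–22.
Offset 20 falls in char 7's range; it's byte 2 of F3 8D AA 9A = 0x8D.

0x8D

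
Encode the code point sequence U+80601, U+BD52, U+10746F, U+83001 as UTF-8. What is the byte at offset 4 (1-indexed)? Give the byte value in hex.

1-indexed offset 4 is 0-indexed offset 3.
U+80601 → 4-byte form F2 80 98 81 at offsets 0–3.
Offset 3 falls in char 1's range; it's byte 4 of F2 80 98 81 = 0x81.

0x81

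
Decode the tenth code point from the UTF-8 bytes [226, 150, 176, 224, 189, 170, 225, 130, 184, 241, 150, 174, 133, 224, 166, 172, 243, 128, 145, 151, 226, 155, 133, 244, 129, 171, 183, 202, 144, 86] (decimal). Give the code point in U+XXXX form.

Offset 0: leading byte 0xE2 = 11100010 → 3-byte char #1 = E2 96 B0.
Offset 3: leading byte 0xE0 = 11100000 → 3-byte char #2 = E0 BD AA.
Offset 6: leading byte 0xE1 = 11100001 → 3-byte char #3 = E1 82 B8.
Offset 9: leading byte 0xF1 = 11110001 → 4-byte char #4 = F1 96 AE 85.
Offset 13: leading byte 0xE0 = 11100000 → 3-byte char #5 = E0 A6 AC.
Offset 16: leading byte 0xF3 = 11110011 → 4-byte char #6 = F3 80 91 97.
Offset 20: leading byte 0xE2 = 11100010 → 3-byte char #7 = E2 9B 85.
Offset 23: leading byte 0xF4 = 11110100 → 4-byte char #8 = F4 81 AB B7.
Offset 27: leading byte 0xCA = 11001010 → 2-byte char #9 = CA 90.
Offset 29: leading byte 0x56 = 01010110 → 1-byte char #10 = 56.
Leading byte 0x56 = 01010110 matches 0xxxxxxx → 1-byte sequence.
Byte 1: 0x56 = 01010110, payload 1010110 (7 bits).
Concatenate: 1010110 = 0x56 (7 bits → U+0056).

U+0056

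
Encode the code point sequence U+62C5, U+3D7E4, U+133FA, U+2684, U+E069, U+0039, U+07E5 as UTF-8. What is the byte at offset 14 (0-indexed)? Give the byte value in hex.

U+62C5 → 3-byte form E6 8B 85 at offsets 0–2.
U+3D7E4 → 4-byte form F0 BD 9F A4 at offsets 3–6.
U+133FA → 4-byte form F0 93 8F BA at offsets 7–10.
U+2684 → 3-byte form E2 9A 84 at offsets 11–13.
U+E069 → 3-byte form EE 81 A9 at offsets 14–16.
Offset 14 falls in char 5's range; it's byte 1 of EE 81 A9 = 0xEE.

0xEE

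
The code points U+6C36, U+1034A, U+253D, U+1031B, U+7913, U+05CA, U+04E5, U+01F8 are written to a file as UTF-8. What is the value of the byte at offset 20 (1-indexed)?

1-indexed offset 20 is 0-indexed offset 19.
U+6C36 → 3-byte form E6 B0 B6 at offsets 0–2.
U+1034A → 4-byte form F0 90 8D 8A at offsets 3–6.
U+253D → 3-byte form E2 94 BD at offsets 7–9.
U+1031B → 4-byte form F0 90 8C 9B at offsets 10–13.
U+7913 → 3-byte form E7 A4 93 at offsets 14–16.
U+05CA → 2-byte form D7 8A at offsets 17–18.
U+04E5 → 2-byte form D3 A5 at offsets 19–20.
Offset 19 falls in char 7's range; it's byte 1 of D3 A5 = 0xD3.

0xD3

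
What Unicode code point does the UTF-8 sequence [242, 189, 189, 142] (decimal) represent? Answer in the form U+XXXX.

Leading byte 0xF2 = 11110010 matches 11110xxx → 4-byte sequence.
Byte 1: 0xF2 = 11110010, payload 010 (3 bits).
Byte 2: 0xBD = 10111101 (10xxxxxx ✓), payload 111101.
Byte 3: 0xBD = 10111101 (10xxxxxx ✓), payload 111101.
Byte 4: 0x8E = 10001110 (10xxxxxx ✓), payload 001110.
Concatenate: 010111101111101001110 = 0xBDF4E (21 bits → U+BDF4E).

U+BDF4E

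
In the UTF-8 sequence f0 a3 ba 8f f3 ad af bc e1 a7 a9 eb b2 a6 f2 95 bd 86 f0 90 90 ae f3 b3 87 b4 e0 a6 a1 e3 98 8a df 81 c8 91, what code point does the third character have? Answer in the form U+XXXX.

Offset 0: leading byte 0xF0 = 11110000 → 4-byte char #1 = F0 A3 BA 8F.
Offset 4: leading byte 0xF3 = 11110011 → 4-byte char #2 = F3 AD AF BC.
Offset 8: leading byte 0xE1 = 11100001 → 3-byte char #3 = E1 A7 A9.
Leading byte 0xE1 = 11100001 matches 1110xxxx → 3-byte sequence.
Byte 1: 0xE1 = 11100001, payload 0001 (4 bits).
Byte 2: 0xA7 = 10100111 (10xxxxxx ✓), payload 100111.
Byte 3: 0xA9 = 10101001 (10xxxxxx ✓), payload 101001.
Concatenate: 0001100111101001 = 0x19E9 (16 bits → U+19E9).

U+19E9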